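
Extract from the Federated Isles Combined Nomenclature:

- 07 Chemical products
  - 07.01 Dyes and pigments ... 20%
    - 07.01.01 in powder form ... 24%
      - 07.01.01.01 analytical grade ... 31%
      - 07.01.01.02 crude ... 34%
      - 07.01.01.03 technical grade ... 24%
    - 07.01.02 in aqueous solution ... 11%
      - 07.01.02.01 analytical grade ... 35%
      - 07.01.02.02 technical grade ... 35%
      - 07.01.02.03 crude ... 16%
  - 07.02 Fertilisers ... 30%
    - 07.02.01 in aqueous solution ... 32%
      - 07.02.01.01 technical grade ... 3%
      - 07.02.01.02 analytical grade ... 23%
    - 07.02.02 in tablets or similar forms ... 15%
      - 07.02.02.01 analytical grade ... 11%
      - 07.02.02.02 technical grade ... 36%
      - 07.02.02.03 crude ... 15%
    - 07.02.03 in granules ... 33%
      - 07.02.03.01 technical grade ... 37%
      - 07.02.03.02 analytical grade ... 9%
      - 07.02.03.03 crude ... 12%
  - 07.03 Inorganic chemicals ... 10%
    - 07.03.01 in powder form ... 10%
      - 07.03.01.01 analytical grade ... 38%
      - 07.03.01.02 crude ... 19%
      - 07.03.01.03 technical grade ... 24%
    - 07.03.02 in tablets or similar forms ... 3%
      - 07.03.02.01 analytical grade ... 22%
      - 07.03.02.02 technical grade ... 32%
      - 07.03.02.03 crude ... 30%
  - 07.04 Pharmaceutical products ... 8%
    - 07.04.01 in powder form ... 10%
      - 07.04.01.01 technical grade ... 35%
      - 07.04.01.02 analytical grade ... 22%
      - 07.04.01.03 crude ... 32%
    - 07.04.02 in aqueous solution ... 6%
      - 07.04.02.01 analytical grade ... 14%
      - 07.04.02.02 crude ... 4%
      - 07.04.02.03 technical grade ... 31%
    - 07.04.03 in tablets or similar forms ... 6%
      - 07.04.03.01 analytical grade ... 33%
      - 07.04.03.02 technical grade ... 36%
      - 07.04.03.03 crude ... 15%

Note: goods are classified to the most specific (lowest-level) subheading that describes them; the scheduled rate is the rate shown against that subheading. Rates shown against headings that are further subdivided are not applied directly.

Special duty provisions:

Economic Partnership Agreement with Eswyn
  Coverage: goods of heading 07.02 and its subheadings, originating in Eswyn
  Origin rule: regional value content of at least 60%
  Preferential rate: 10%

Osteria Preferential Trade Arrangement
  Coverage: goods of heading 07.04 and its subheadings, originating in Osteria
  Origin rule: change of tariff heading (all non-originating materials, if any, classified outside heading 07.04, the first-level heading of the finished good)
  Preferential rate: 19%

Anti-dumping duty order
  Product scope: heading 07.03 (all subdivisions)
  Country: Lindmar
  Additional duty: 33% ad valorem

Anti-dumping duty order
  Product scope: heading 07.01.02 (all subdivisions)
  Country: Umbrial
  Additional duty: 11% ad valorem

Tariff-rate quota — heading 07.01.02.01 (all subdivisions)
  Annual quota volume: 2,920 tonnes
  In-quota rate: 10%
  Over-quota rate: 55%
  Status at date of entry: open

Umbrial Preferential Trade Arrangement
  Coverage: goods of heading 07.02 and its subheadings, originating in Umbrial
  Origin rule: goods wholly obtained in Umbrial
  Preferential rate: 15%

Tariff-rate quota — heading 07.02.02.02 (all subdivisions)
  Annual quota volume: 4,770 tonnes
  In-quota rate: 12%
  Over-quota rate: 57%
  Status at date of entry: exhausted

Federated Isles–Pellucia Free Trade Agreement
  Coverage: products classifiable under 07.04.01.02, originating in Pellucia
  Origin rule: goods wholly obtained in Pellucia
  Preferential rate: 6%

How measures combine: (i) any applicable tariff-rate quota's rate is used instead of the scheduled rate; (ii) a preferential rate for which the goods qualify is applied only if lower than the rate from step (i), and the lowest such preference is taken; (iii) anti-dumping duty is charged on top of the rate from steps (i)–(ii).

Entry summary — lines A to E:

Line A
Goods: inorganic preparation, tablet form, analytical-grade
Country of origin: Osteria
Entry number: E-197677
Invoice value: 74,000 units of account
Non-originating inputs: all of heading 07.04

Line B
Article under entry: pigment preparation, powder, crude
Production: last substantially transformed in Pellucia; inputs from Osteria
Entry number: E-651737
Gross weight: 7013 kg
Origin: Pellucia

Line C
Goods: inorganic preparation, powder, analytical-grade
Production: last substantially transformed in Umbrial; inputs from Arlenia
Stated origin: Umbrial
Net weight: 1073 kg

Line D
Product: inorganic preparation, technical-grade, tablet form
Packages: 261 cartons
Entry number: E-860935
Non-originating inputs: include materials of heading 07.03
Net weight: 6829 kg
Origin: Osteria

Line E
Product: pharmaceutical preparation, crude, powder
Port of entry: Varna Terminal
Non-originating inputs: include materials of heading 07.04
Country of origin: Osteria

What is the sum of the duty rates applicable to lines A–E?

158%

Line A: inorganic → 07.03; tablet form → 07.03.02; analytical-grade → 07.03.02.01. Scheduled 22%. Osteria agreement on 07.04: 07.03.02.01 not covered. → 22%.
Line B: pigment → 07.01; powder → 07.01.01; crude → 07.01.01.02. Scheduled 34%. Pellucia agreement on 07.04.01.02: 07.01.01.02 not covered. → 34%.
Line C: inorganic → 07.03; powder → 07.03.01; analytical-grade → 07.03.01.01. Scheduled 38%. Umbrial agreement on 07.02: 07.03.01.01 not covered. → 38%.
Line D: inorganic → 07.03; tablet form → 07.03.02; technical-grade → 07.03.02.02. Scheduled 32%. Osteria agreement on 07.04: 07.03.02.02 not covered. → 32%.
Line E: pharmaceutical → 07.04; powder → 07.04.01; crude → 07.04.01.03. Scheduled 32%. Osteria agreement on 07.04: CTH not met. → 32%.
Sum: 22% + 34% + 38% + 32% + 32% = 158%.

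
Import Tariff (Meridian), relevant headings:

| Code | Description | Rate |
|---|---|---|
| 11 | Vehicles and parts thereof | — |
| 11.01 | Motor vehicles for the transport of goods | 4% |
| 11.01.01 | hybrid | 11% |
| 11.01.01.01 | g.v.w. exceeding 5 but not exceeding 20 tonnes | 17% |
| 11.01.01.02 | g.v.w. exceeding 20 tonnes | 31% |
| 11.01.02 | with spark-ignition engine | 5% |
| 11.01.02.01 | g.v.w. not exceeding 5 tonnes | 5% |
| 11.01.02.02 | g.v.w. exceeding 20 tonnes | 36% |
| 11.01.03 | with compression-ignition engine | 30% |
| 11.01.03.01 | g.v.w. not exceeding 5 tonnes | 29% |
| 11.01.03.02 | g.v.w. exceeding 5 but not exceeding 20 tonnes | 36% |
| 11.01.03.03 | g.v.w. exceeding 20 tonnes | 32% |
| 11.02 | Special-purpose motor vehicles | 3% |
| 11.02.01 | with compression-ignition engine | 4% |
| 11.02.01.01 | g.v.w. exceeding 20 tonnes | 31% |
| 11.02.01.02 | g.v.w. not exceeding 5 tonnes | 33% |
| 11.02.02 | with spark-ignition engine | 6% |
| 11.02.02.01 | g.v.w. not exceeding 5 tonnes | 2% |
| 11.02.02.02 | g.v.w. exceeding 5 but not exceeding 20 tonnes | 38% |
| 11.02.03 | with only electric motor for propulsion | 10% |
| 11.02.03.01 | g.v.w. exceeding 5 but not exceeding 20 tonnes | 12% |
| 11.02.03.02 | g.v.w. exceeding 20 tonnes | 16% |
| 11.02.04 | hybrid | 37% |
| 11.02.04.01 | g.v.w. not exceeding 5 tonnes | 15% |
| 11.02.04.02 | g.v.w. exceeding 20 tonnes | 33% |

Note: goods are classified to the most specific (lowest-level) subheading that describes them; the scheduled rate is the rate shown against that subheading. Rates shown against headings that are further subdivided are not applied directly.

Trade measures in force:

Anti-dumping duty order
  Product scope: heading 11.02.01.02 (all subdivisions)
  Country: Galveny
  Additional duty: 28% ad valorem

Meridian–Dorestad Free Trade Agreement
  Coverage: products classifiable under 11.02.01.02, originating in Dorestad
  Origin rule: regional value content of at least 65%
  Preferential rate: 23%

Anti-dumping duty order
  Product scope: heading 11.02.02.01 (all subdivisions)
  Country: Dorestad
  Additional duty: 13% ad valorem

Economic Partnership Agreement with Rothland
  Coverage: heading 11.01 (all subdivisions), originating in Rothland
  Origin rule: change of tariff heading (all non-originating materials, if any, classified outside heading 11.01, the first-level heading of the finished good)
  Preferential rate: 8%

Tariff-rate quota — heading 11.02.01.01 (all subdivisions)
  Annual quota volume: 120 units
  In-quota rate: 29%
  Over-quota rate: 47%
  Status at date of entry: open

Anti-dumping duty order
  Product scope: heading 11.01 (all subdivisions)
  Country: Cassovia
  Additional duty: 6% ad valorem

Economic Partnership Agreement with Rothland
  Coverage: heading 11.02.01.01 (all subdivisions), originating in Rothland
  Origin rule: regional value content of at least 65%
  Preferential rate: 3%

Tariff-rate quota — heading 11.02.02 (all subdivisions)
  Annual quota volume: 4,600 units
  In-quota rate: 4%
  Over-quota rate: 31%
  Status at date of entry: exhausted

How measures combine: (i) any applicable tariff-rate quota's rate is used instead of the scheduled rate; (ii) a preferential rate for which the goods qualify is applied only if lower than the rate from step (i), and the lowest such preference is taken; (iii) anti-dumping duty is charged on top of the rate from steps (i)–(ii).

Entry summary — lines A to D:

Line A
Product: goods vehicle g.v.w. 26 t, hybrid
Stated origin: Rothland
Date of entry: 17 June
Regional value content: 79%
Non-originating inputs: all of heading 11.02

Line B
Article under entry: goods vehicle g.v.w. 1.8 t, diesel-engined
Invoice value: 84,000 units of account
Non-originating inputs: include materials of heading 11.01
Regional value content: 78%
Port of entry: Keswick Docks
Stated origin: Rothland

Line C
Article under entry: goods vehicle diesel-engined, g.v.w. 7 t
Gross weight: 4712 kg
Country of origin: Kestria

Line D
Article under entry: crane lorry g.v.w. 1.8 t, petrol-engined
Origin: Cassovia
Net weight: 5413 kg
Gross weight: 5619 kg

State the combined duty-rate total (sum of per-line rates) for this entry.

Line A: goods vehicle → 11.01; hybrid → 11.01.01; g.v.w. 26 t → 11.01.01.02. Scheduled 31%. Rothland agreement on 11.01: CTH met → 8% available; Rothland agreement on 11.02.01.01: 11.01.01.02 not covered; preferential 8%. → 8%.
Line B: goods vehicle → 11.01; diesel-engined → 11.01.03; g.v.w. 1.8 t → 11.01.03.01. Scheduled 29%. Rothland agreement on 11.01: CTH not met; Rothland agreement on 11.02.01.01: 11.01.03.01 not covered. → 29%.
Line C: goods vehicle → 11.01; diesel-engined → 11.01.03; g.v.w. 7 t → 11.01.03.02. Scheduled 36%. No special measure applies. → 36%.
Line D: crane lorry → 11.02; petrol-engined → 11.02.02; g.v.w. 1.8 t → 11.02.02.01. Scheduled 2%. quota on 11.02.02 exhausted → over-quota 31%. → 31%.
Sum: 8% + 29% + 36% + 31% = 104%.

104%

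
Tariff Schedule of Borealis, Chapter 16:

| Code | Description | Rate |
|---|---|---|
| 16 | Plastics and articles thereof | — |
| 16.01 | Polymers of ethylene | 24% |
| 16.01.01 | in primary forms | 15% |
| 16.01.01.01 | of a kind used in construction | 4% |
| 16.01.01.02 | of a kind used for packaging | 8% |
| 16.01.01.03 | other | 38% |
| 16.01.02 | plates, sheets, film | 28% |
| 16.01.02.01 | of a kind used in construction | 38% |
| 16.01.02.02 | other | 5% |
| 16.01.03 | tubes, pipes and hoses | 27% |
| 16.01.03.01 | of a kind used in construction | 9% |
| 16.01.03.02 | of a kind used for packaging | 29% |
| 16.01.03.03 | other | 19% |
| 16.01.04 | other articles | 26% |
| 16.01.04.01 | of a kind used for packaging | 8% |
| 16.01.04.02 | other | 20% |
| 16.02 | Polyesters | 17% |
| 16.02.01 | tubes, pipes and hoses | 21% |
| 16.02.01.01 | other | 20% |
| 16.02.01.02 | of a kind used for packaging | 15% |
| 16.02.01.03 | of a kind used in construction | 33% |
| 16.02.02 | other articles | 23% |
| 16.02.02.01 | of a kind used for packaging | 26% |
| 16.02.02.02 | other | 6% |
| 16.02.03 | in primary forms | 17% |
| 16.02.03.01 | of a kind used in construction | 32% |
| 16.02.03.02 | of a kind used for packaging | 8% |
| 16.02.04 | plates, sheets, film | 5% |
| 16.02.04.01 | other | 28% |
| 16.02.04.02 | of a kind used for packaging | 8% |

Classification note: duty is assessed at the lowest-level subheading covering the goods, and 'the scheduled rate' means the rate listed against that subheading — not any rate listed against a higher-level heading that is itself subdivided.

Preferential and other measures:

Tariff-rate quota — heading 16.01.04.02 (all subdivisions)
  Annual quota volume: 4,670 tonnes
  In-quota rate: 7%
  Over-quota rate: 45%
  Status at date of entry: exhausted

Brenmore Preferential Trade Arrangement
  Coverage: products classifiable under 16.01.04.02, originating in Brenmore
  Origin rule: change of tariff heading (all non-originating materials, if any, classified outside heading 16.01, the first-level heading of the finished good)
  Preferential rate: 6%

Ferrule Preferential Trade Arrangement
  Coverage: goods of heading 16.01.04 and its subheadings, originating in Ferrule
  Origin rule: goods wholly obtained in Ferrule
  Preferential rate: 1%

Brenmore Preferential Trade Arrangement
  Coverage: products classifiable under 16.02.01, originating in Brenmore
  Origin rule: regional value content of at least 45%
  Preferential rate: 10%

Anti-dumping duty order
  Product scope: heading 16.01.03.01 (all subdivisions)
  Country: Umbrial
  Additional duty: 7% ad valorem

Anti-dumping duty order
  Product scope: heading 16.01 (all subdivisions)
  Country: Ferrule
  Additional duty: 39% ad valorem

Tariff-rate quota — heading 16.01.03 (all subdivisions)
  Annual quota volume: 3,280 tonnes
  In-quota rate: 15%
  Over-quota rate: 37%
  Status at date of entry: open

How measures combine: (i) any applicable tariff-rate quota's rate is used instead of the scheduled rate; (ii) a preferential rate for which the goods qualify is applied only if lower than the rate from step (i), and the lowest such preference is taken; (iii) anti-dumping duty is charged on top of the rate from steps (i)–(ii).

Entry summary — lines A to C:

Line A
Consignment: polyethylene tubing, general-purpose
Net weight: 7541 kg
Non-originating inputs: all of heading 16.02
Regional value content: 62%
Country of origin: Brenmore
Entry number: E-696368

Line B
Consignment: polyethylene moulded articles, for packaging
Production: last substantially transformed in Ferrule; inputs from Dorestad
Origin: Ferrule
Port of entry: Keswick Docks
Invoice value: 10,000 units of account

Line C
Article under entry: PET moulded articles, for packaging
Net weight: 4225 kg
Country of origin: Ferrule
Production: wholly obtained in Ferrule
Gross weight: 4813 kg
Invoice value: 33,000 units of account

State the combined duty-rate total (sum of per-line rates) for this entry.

Line A: polyethylene → 16.01; tubing → 16.01.03; general-purpose → 16.01.03.03. Scheduled 19%. quota on 16.01.03 open → in-quota 15%; Brenmore agreement on 16.01.04.02: 16.01.03.03 not covered; Brenmore agreement on 16.02.01: 16.01.03.03 not covered. → 15%.
Line B: polyethylene → 16.01; moulded articles → 16.01.04; for packaging → 16.01.04.01. Scheduled 8%. Ferrule agreement on 16.01.04: not wholly obtained; anti-dumping (Ferrule, 16.01): +39%; total 8% + 39% = 47%. → 47%.
Line C: PET → 16.02; moulded articles → 16.02.02; for packaging → 16.02.02.01. Scheduled 26%. Ferrule agreement on 16.01.04: 16.02.02.01 not covered. → 26%.
Sum: 15% + 47% + 26% = 88%.

88%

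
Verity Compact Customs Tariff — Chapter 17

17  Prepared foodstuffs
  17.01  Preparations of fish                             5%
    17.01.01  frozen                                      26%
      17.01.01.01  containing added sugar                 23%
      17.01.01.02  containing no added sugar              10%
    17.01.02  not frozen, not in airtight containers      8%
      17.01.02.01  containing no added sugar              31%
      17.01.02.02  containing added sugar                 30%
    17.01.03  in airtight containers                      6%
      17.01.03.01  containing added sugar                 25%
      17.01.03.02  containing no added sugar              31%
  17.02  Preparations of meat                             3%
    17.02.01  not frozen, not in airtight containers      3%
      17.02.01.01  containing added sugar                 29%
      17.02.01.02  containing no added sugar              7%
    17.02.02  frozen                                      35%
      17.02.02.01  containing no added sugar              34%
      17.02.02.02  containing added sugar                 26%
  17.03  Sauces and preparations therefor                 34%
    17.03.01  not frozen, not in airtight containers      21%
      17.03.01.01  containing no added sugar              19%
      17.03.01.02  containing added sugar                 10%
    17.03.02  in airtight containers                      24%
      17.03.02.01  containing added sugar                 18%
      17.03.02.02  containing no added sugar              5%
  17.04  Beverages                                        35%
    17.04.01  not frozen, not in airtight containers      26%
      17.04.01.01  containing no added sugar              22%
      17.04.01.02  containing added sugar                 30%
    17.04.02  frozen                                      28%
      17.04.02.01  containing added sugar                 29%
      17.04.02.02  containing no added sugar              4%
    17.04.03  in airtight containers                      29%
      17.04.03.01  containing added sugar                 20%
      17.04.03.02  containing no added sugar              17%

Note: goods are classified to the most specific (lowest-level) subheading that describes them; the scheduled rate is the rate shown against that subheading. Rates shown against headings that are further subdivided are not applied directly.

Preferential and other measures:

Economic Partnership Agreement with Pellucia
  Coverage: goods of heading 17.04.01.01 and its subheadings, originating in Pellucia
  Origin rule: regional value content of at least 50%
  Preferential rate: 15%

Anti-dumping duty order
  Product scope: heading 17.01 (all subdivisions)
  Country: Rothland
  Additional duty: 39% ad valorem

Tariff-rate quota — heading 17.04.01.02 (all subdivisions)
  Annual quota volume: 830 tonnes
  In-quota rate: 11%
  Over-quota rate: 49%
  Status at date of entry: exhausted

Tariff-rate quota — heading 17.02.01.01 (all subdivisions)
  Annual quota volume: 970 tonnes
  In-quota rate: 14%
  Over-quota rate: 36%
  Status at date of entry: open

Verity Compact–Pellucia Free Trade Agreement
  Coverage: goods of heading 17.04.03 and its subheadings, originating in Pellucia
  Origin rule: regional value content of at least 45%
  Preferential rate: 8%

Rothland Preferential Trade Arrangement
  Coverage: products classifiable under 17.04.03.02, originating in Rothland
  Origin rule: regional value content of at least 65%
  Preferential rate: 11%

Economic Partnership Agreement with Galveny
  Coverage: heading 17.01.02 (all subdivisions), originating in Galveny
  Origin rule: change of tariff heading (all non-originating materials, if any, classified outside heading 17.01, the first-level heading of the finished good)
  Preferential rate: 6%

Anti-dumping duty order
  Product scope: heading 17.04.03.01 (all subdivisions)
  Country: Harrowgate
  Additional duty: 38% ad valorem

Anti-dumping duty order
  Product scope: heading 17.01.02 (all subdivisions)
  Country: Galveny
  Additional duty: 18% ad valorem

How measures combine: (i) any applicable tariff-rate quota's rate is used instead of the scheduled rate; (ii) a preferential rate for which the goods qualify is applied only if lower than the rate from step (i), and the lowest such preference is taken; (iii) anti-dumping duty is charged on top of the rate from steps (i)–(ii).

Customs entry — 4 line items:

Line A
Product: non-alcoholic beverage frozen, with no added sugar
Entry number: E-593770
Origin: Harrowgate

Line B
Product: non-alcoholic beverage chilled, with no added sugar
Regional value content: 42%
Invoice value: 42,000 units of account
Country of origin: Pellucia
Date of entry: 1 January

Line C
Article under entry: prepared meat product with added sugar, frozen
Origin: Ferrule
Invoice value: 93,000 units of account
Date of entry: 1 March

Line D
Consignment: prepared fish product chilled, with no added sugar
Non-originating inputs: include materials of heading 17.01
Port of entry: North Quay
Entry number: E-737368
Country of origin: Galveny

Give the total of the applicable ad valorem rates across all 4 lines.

101%

Line A: non-alcoholic beverage → 17.04; frozen → 17.04.02; with no added sugar → 17.04.02.02. Scheduled 4%. No special measure applies. → 4%.
Line B: non-alcoholic beverage → 17.04; chilled → 17.04.01; with no added sugar → 17.04.01.01. Scheduled 22%. Pellucia agreement on 17.04.01.01: RVC < 50%; Pellucia agreement on 17.04.03: 17.04.01.01 not covered. → 22%.
Line C: prepared meat product → 17.02; frozen → 17.02.02; with added sugar → 17.02.02.02. Scheduled 26%. No special measure applies. → 26%.
Line D: prepared fish product → 17.01; chilled → 17.01.02; with no added sugar → 17.01.02.01. Scheduled 31%. Galveny agreement on 17.01.02: CTH not met; anti-dumping (Galveny, 17.01.02): +18%; total 31% + 18% = 49%. → 49%.
Sum: 4% + 22% + 26% + 49% = 101%.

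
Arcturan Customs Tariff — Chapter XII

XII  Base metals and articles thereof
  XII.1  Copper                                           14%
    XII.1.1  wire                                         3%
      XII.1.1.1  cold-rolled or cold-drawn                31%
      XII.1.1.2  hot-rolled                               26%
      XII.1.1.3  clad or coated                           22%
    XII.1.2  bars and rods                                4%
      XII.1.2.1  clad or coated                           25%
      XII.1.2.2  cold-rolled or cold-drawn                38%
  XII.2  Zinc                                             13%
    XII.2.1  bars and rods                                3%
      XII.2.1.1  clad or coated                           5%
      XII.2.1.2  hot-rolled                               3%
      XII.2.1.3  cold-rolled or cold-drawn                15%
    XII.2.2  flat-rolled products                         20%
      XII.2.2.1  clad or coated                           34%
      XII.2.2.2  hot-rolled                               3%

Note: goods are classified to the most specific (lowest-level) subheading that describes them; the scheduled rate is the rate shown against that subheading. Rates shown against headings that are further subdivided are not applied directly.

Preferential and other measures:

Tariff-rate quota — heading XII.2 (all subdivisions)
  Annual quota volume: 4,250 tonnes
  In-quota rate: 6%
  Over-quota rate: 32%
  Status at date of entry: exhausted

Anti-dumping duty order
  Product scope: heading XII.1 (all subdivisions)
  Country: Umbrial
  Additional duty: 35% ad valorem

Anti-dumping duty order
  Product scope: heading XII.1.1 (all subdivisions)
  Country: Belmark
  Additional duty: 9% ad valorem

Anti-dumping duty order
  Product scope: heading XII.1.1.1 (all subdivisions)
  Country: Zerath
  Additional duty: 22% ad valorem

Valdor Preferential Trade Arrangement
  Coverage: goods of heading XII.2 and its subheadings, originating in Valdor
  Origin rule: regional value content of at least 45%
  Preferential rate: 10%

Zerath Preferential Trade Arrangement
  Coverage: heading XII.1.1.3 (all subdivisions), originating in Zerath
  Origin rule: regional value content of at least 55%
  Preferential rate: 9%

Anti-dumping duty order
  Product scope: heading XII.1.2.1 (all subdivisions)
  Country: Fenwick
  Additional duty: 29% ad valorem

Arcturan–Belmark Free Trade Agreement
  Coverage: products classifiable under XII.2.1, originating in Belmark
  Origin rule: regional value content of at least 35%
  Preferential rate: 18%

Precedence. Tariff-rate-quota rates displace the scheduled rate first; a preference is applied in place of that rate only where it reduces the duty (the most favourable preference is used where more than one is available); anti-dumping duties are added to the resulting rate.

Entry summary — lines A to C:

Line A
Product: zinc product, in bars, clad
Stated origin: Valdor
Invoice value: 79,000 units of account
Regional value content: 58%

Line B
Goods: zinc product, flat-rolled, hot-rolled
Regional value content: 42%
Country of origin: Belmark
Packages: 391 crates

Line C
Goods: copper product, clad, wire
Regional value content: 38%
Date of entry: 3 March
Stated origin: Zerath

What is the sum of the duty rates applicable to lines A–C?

64%

Line A: zinc → XII.2; in bars → XII.2.1; clad → XII.2.1.1. Scheduled 5%. quota on XII.2 exhausted → over-quota 32%; Valdor agreement on XII.2: RVC ≥ 45% → 10% available; preferential 10%. → 10%.
Line B: zinc → XII.2; flat-rolled → XII.2.2; hot-rolled → XII.2.2.2. Scheduled 3%. quota on XII.2 exhausted → over-quota 32%; Belmark agreement on XII.2.1: XII.2.2.2 not covered. → 32%.
Line C: copper → XII.1; wire → XII.1.1; clad → XII.1.1.3. Scheduled 22%. Zerath agreement on XII.1.1.3: RVC < 55%. → 22%.
Sum: 10% + 32% + 22% = 64%.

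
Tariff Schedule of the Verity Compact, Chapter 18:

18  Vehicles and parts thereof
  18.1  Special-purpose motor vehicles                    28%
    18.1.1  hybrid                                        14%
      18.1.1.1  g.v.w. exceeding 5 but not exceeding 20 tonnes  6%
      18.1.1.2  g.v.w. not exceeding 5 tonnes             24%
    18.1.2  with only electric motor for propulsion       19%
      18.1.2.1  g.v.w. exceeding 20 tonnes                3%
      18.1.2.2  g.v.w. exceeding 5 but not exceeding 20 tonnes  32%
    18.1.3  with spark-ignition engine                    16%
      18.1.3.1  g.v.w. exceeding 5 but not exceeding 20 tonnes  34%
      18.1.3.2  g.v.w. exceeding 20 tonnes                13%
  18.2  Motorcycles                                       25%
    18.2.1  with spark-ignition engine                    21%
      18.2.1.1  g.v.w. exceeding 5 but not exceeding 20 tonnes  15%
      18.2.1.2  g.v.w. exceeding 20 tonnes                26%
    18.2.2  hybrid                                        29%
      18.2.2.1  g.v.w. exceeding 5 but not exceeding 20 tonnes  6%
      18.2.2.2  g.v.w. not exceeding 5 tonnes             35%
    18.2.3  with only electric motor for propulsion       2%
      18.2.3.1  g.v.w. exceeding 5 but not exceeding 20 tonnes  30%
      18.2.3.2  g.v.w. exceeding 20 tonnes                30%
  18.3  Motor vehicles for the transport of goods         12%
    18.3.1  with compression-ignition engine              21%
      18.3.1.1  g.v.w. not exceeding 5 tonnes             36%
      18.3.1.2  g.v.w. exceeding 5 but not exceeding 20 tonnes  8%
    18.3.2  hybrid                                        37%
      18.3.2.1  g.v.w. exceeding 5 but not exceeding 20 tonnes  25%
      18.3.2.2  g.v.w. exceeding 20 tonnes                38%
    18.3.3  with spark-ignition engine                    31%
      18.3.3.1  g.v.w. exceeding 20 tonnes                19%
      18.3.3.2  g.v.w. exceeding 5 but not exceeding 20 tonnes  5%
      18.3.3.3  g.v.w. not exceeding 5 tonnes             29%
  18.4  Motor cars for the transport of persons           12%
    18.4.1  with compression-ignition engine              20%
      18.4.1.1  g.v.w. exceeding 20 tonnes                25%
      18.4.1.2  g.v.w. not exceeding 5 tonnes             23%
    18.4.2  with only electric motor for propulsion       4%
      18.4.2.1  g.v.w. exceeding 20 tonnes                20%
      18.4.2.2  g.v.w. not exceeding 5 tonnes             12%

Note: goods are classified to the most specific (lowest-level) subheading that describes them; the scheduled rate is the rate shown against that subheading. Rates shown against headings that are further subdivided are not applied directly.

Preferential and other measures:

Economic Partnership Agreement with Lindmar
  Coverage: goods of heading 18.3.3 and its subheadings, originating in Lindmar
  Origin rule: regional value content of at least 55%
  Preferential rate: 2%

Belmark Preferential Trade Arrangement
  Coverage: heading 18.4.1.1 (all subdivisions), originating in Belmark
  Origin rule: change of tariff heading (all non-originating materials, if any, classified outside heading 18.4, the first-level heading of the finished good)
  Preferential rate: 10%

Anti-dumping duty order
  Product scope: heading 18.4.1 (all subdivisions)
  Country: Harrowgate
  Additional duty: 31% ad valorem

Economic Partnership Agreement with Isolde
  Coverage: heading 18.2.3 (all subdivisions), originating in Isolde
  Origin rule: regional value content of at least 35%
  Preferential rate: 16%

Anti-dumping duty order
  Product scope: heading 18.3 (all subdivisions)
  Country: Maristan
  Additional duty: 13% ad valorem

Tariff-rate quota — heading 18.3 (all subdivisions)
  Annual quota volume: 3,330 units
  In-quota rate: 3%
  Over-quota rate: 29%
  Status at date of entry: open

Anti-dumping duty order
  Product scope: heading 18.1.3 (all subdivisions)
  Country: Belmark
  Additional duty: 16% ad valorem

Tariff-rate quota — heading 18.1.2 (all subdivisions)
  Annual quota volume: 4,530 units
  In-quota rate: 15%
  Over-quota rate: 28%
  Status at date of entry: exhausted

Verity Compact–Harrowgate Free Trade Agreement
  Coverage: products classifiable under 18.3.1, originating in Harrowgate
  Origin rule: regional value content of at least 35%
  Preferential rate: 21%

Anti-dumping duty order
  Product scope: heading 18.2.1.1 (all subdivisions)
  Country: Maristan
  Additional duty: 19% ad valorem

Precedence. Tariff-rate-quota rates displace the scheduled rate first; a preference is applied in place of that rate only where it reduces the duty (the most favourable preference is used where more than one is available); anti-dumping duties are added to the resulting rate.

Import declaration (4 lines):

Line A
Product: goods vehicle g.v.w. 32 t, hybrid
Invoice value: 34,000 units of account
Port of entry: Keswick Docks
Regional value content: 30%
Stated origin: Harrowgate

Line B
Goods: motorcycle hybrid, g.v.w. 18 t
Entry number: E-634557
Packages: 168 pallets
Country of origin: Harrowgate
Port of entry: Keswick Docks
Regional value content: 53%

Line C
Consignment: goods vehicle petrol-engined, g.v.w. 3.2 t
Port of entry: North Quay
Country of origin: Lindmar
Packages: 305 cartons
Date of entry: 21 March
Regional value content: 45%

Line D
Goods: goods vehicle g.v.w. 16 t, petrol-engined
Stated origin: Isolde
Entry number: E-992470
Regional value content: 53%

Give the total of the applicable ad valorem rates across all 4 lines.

15%

Line A: goods vehicle → 18.3; hybrid → 18.3.2; g.v.w. 32 t → 18.3.2.2. Scheduled 38%. quota on 18.3 open → in-quota 3%; Harrowgate agreement on 18.3.1: 18.3.2.2 not covered. → 3%.
Line B: motorcycle → 18.2; hybrid → 18.2.2; g.v.w. 18 t → 18.2.2.1. Scheduled 6%. Harrowgate agreement on 18.3.1: 18.2.2.1 not covered. → 6%.
Line C: goods vehicle → 18.3; petrol-engined → 18.3.3; g.v.w. 3.2 t → 18.3.3.3. Scheduled 29%. quota on 18.3 open → in-quota 3%; Lindmar agreement on 18.3.3: RVC < 55%. → 3%.
Line D: goods vehicle → 18.3; petrol-engined → 18.3.3; g.v.w. 16 t → 18.3.3.2. Scheduled 5%. quota on 18.3 open → in-quota 3%; Isolde agreement on 18.2.3: 18.3.3.2 not covered. → 3%.
Sum: 3% + 6% + 3% + 3% = 15%.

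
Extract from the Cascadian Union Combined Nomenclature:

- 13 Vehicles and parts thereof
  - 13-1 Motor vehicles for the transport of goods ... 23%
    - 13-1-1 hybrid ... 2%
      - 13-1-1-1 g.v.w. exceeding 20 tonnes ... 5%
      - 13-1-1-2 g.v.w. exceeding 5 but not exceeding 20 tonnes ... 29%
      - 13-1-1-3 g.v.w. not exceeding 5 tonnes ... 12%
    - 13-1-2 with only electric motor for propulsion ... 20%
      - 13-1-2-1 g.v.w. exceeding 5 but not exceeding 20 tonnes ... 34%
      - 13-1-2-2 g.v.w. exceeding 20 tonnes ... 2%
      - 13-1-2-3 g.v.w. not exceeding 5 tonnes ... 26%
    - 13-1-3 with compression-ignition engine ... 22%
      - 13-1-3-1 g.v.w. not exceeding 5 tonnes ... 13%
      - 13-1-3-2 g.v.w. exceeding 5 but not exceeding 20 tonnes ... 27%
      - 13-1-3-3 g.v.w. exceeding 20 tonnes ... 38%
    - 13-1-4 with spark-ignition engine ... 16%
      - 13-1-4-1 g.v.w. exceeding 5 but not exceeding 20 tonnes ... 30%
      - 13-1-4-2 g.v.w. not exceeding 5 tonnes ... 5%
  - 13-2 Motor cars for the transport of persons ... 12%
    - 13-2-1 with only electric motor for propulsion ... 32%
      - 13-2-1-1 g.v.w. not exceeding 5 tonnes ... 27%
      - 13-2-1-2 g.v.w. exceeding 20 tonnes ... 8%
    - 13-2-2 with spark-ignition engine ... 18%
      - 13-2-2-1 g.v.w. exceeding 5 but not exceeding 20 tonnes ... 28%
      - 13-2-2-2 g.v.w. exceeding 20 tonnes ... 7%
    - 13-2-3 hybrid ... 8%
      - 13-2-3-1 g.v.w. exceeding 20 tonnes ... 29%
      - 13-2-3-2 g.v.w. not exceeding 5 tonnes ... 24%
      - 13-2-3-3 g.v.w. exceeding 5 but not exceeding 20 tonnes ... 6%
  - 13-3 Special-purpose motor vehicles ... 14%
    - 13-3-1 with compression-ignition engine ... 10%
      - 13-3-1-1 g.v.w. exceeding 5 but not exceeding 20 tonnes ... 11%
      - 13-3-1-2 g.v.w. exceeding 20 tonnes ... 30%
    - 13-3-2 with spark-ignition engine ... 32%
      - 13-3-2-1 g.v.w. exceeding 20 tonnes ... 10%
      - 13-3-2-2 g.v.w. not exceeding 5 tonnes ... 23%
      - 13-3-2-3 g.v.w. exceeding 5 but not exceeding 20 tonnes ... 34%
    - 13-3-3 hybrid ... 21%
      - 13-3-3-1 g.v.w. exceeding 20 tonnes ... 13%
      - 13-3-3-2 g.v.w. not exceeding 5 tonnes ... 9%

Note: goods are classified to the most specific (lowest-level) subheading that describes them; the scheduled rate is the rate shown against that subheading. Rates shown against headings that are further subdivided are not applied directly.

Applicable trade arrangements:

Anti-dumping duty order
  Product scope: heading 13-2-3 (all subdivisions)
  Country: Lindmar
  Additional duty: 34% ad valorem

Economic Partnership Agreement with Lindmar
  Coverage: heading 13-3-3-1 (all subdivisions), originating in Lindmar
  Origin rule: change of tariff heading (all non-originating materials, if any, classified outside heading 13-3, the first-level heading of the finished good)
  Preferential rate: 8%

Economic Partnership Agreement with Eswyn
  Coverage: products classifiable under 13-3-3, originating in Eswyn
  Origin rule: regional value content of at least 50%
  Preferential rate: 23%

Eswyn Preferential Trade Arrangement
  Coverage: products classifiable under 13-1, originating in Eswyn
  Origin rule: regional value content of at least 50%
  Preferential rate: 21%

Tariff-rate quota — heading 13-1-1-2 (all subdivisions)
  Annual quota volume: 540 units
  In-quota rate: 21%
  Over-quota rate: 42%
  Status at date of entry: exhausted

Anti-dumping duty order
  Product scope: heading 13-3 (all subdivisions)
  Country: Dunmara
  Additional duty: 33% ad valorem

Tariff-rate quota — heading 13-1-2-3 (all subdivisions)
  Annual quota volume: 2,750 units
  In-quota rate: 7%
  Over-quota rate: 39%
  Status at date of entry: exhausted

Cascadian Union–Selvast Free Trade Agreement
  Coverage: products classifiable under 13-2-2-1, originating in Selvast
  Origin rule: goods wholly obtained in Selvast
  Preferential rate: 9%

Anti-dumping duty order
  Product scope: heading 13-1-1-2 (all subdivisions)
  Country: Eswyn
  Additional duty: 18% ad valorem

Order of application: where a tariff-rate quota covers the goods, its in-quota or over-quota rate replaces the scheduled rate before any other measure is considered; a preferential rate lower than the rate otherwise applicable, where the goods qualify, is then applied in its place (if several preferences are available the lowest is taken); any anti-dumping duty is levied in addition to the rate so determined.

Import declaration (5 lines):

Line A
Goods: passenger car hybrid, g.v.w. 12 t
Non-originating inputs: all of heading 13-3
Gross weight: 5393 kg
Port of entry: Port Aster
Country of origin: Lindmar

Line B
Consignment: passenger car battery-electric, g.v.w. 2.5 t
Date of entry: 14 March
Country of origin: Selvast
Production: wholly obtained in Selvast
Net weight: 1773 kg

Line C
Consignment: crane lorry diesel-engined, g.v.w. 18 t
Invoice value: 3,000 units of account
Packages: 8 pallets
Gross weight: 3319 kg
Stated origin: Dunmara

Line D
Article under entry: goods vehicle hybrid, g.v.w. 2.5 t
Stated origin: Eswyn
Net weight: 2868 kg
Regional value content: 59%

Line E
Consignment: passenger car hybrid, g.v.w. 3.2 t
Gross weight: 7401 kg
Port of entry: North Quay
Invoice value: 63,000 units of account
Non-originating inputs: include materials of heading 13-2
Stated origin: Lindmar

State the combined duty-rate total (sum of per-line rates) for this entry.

Line A: passenger car → 13-2; hybrid → 13-2-3; g.v.w. 12 t → 13-2-3-3. Scheduled 6%. Lindmar agreement on 13-3-3-1: 13-2-3-3 not covered; anti-dumping (Lindmar, 13-2-3): +34%; total 6% + 34% = 40%. → 40%.
Line B: passenger car → 13-2; battery-electric → 13-2-1; g.v.w. 2.5 t → 13-2-1-1. Scheduled 27%. Selvast agreement on 13-2-2-1: 13-2-1-1 not covered. → 27%.
Line C: crane lorry → 13-3; diesel-engined → 13-3-1; g.v.w. 18 t → 13-3-1-1. Scheduled 11%. anti-dumping (Dunmara, 13-3): +33%; total 11% + 33% = 44%. → 44%.
Line D: goods vehicle → 13-1; hybrid → 13-1-1; g.v.w. 2.5 t → 13-1-1-3. Scheduled 12%. Eswyn agreement on 13-3-3: 13-1-1-3 not covered; Eswyn agreement on 13-1: RVC ≥ 50% → 21% available; preference 21% not lower than 12% → no reduction. → 12%.
Line E: passenger car → 13-2; hybrid → 13-2-3; g.v.w. 3.2 t → 13-2-3-2. Scheduled 24%. Lindmar agreement on 13-3-3-1: 13-2-3-2 not covered; anti-dumping (Lindmar, 13-2-3): +34%; total 24% + 34% = 58%. → 58%.
Sum: 40% + 27% + 44% + 12% + 58% = 181%.

181%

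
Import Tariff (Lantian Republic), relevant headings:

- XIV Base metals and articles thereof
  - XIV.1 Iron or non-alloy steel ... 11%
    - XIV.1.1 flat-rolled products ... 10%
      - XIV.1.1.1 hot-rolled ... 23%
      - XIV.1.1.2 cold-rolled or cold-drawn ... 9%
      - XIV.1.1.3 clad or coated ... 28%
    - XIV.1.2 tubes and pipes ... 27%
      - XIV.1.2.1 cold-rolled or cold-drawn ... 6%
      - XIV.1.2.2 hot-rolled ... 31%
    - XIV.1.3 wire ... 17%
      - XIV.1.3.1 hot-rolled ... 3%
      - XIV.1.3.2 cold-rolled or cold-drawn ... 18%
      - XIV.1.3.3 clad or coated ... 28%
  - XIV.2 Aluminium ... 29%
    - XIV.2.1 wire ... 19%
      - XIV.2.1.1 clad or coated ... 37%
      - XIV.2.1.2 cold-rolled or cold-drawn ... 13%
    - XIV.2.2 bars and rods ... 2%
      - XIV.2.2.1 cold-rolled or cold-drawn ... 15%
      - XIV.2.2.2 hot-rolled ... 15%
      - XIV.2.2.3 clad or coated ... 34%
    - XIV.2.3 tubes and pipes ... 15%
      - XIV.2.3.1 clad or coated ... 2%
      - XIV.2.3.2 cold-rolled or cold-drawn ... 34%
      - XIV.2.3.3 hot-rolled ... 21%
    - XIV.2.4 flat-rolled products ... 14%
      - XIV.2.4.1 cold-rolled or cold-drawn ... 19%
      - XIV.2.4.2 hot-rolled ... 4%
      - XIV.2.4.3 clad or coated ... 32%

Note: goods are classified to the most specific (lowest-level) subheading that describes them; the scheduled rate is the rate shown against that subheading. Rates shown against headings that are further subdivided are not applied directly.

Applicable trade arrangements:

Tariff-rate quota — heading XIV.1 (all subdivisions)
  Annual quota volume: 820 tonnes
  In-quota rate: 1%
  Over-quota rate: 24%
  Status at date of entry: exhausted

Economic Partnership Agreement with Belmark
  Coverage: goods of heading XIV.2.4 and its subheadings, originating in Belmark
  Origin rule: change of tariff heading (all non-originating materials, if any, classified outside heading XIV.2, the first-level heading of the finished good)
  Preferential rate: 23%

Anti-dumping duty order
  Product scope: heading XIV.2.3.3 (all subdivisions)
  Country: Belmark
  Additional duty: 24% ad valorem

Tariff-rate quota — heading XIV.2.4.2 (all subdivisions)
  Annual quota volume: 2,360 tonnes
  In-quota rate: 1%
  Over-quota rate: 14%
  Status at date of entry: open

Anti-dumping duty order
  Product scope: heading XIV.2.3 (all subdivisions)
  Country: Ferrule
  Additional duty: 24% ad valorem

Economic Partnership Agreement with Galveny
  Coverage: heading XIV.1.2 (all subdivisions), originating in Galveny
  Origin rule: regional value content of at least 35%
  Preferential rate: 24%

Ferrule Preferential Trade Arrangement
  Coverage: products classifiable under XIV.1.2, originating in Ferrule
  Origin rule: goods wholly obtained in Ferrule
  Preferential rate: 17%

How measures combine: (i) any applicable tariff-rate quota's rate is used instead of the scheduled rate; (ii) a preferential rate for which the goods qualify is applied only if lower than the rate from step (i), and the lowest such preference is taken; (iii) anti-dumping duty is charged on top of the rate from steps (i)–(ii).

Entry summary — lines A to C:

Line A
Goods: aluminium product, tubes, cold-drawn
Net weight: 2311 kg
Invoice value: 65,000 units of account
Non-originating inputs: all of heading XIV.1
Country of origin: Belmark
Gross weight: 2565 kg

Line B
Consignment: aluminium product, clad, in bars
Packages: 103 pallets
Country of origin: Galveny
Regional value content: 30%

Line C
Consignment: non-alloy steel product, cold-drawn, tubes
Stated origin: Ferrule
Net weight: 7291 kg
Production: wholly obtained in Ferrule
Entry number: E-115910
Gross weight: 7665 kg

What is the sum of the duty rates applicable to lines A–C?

Line A: aluminium → XIV.2; tubes → XIV.2.3; cold-drawn → XIV.2.3.2. Scheduled 34%. Belmark agreement on XIV.2.4: XIV.2.3.2 not covered. → 34%.
Line B: aluminium → XIV.2; in bars → XIV.2.2; clad → XIV.2.2.3. Scheduled 34%. Galveny agreement on XIV.1.2: XIV.2.2.3 not covered. → 34%.
Line C: non-alloy steel → XIV.1; tubes → XIV.1.2; cold-drawn → XIV.1.2.1. Scheduled 6%. quota on XIV.1 exhausted → over-quota 24%; Ferrule agreement on XIV.1.2: wholly obtained → 17% available; preferential 17%. → 17%.
Sum: 34% + 34% + 17% = 85%.

85%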